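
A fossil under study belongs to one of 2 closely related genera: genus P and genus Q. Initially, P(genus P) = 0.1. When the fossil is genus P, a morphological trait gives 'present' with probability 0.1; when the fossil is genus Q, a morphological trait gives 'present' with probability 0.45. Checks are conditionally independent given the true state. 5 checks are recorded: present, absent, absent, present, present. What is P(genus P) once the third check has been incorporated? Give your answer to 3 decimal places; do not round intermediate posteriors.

After 'present': P(genus P) = 0.1·0.1000 / (0.1·0.1000 + 0.45·0.9000) ≈ 0.0241
After 'absent': P(genus P) = 0.9·0.0241 / (0.9·0.0241 + 0.55·0.9759) ≈ 0.0388
After 'absent': P(genus P) = 0.9·0.0388 / (0.9·0.0388 + 0.55·0.9612) ≈ 0.0620

0.062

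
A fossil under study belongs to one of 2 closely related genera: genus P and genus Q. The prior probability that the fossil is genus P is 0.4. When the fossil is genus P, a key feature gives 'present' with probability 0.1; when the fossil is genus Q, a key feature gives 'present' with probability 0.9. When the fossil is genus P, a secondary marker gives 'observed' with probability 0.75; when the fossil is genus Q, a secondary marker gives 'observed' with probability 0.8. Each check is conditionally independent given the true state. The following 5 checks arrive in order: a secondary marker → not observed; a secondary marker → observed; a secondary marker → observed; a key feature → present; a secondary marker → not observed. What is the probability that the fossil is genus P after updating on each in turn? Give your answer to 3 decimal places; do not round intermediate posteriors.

After a secondary marker='not observed': P(genus P) = 0.25·0.4000 / (0.25·0.4000 + 0.2·0.6000) ≈ 0.4545
After a secondary marker='observed': P(genus P) = 0.75·0.4545 / (0.75·0.4545 + 0.8·0.5455) ≈ 0.4386
After a secondary marker='observed': P(genus P) = 0.75·0.4386 / (0.75·0.4386 + 0.8·0.5614) ≈ 0.4228
After a key feature='present': P(genus P) = 0.1·0.4228 / (0.1·0.4228 + 0.9·0.5772) ≈ 0.0753
After a secondary marker='not observed': P(genus P) = 0.25·0.0753 / (0.25·0.0753 + 0.2·0.9247) ≈ 0.0923

0.092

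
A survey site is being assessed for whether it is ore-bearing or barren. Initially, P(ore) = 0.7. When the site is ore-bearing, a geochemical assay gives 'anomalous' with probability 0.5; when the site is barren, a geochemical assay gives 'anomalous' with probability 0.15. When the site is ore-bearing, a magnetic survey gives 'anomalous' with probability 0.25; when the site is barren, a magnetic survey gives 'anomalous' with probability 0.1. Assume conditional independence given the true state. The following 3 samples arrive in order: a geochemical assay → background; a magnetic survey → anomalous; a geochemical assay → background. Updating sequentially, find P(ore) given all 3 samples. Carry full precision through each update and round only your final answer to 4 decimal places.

After a geochemical assay='background': P(ore) = 0.5·0.7000 / (0.5·0.7000 + 0.85·0.3000) ≈ 0.5785
After a magnetic survey='anomalous': P(ore) = 0.25·0.5785 / (0.25·0.5785 + 0.1·0.4215) ≈ 0.7743
After a geochemical assay='background': P(ore) = 0.5·0.7743 / (0.5·0.7743 + 0.85·0.2257) ≈ 0.6687

0.6687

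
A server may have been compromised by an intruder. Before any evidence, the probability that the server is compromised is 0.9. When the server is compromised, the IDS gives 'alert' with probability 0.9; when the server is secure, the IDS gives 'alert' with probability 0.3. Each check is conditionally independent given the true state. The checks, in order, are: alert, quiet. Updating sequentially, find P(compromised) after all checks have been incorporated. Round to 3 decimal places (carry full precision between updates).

After 'alert': P(compromised) = 0.9·0.9000 / (0.9·0.9000 + 0.3·0.1000) ≈ 0.9643
After 'quiet': P(compromised) = 0.1·0.9643 / (0.1·0.9643 + 0.7·0.0357) ≈ 0.7941

0.794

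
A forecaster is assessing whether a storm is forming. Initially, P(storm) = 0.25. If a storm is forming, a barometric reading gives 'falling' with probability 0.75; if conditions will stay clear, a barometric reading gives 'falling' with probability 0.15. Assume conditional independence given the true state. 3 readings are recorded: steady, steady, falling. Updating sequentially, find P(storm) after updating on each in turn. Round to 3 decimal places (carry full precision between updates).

After 'steady': P(storm) = 0.25·0.2500 / (0.25·0.2500 + 0.85·0.7500) ≈ 0.0893
After 'steady': P(storm) = 0.25·0.0893 / (0.25·0.0893 + 0.85·0.9107) ≈ 0.0280
After 'falling': P(storm) = 0.75·0.0280 / (0.75·0.0280 + 0.15·0.9720) ≈ 0.1260

0.126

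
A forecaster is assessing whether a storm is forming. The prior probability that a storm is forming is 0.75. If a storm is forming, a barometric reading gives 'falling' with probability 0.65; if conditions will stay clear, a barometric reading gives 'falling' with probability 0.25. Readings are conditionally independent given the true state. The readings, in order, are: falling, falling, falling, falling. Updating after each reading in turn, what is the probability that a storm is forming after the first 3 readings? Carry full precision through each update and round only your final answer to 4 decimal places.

Each posterior becomes the prior for the next update.
After 'falling': P(storm) = 0.65·0.7500 / (0.65·0.7500 + 0.25·0.2500) ≈ 0.8864
After 'falling': P(storm) = 0.65·0.8864 / (0.65·0.8864 + 0.25·0.1136) ≈ 0.9530
After 'falling': P(storm) = 0.65·0.9530 / (0.65·0.9530 + 0.25·0.0470) ≈ 0.9814

0.9814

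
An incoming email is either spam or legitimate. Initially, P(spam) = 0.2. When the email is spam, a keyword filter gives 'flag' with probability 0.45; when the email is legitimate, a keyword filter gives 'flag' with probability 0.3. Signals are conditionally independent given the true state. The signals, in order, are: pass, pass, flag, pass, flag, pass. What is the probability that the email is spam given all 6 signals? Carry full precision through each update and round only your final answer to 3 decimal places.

After 'pass': P(spam) = 0.55·0.2000 / (0.55·0.2000 + 0.7·0.8000) ≈ 0.1642
After 'pass': P(spam) = 0.55·0.1642 / (0.55·0.1642 + 0.7·0.8358) ≈ 0.1337
After 'flag': P(spam) = 0.45·0.1337 / (0.45·0.1337 + 0.3·0.8663) ≈ 0.1880
After 'pass': P(spam) = 0.55·0.1880 / (0.55·0.1880 + 0.7·0.8120) ≈ 0.1539
After 'flag': P(spam) = 0.45·0.1539 / (0.45·0.1539 + 0.3·0.8461) ≈ 0.2144
After 'pass': P(spam) = 0.55·0.2144 / (0.55·0.2144 + 0.7·0.7856) ≈ 0.1765

0.177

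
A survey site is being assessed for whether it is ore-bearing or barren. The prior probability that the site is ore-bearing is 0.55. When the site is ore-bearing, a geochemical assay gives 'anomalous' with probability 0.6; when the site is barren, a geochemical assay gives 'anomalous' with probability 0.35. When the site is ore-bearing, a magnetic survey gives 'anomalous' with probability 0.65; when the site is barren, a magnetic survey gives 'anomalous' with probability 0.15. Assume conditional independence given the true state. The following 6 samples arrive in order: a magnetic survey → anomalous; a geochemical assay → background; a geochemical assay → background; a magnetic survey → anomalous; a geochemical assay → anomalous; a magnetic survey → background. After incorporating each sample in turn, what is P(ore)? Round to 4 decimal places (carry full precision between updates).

After a magnetic survey='anomalous': P(ore) = 0.65·0.5500 / (0.65·0.5500 + 0.15·0.4500) ≈ 0.8412
After a geochemical assay='background': P(ore) = 0.4·0.8412 / (0.4·0.8412 + 0.65·0.1588) ≈ 0.7652
After a geochemical assay='background': P(ore) = 0.4·0.7652 / (0.4·0.7652 + 0.65·0.2348) ≈ 0.6673
After a magnetic survey='anomalous': P(ore) = 0.65·0.6673 / (0.65·0.6673 + 0.15·0.3327) ≈ 0.8968
After a geochemical assay='anomalous': P(ore) = 0.6·0.8968 / (0.6·0.8968 + 0.35·0.1032) ≈ 0.9371
After a magnetic survey='background': P(ore) = 0.35·0.9371 / (0.35·0.9371 + 0.85·0.0629) ≈ 0.8598

0.8598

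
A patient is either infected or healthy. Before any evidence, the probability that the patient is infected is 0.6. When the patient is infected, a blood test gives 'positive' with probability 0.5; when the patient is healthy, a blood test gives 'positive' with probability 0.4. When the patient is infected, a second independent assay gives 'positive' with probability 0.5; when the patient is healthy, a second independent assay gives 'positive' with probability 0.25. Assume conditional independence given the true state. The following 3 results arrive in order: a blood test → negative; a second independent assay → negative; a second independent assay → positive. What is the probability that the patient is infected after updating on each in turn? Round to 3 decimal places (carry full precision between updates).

After a blood test='negative': P(infected) = 0.5·0.6000 / (0.5·0.6000 + 0.6·0.4000) ≈ 0.5556
After a second independent assay='negative': P(infected) = 0.5·0.5556 / (0.5·0.5556 + 0.75·0.4444) ≈ 0.4545
After a second independent assay='positive': P(infected) = 0.5·0.4545 / (0.5·0.4545 + 0.25·0.5455) ≈ 0.6250

0.625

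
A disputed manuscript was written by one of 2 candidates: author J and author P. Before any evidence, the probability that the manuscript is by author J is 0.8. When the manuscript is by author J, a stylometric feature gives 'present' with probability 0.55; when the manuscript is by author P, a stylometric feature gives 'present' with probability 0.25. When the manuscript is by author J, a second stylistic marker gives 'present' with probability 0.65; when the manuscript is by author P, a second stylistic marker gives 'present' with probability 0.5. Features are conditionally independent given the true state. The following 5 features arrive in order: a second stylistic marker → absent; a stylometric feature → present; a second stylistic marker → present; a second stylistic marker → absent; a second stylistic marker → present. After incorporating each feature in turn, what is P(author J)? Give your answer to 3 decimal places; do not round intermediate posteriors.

0.879

Each posterior becomes the prior for the next update.
After a second stylistic marker='absent': P(author J) = 0.35·0.8000 / (0.35·0.8000 + 0.5·0.2000) ≈ 0.7368
After a stylometric feature='present': P(author J) = 0.55·0.7368 / (0.55·0.7368 + 0.25·0.2632) ≈ 0.8603
After a second stylistic marker='present': P(author J) = 0.65·0.8603 / (0.65·0.8603 + 0.5·0.1397) ≈ 0.8890
After a second stylistic marker='absent': P(author J) = 0.35·0.8890 / (0.35·0.8890 + 0.5·0.1110) ≈ 0.8486
After a second stylistic marker='present': P(author J) = 0.65·0.8486 / (0.65·0.8486 + 0.5·0.1514) ≈ 0.8793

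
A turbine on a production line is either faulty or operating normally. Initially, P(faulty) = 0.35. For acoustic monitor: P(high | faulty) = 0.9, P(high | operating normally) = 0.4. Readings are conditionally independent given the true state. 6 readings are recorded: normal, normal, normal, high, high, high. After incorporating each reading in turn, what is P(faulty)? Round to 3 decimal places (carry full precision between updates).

After 'normal': P(faulty) = 0.1·0.3500 / (0.1·0.3500 + 0.6·0.6500) ≈ 0.0824
After 'normal': P(faulty) = 0.1·0.0824 / (0.1·0.0824 + 0.6·0.9176) ≈ 0.0147
After 'normal': P(faulty) = 0.1·0.0147 / (0.1·0.0147 + 0.6·0.9853) ≈ 0.0025
After 'high': P(faulty) = 0.9·0.0025 / (0.9·0.0025 + 0.4·0.9975) ≈ 0.0056
After 'high': P(faulty) = 0.9·0.0056 / (0.9·0.0056 + 0.4·0.9944) ≈ 0.0125
After 'high': P(faulty) = 0.9·0.0125 / (0.9·0.0125 + 0.4·0.9875) ≈ 0.0276

0.028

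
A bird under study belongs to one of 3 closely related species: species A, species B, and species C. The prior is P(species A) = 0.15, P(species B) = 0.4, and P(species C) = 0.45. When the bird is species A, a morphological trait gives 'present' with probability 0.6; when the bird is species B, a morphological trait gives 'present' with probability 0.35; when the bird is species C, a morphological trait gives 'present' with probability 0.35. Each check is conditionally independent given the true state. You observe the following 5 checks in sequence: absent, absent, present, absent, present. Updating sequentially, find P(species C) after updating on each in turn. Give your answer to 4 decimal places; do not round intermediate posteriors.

0.4723

Each posterior becomes the prior for the next update.
After 'absent': normaliser = 0.4·0.1500 + 0.65·0.4000 + 0.65·0.4500; P(species A) ≈ 0.0980, P(species B) ≈ 0.4245, P(species C) ≈ 0.4776
After 'absent': normaliser = 0.4·0.0980 + 0.65·0.4245 + 0.65·0.4776; P(species A) ≈ 0.0626, P(species B) ≈ 0.4411, P(species C) ≈ 0.4962
After 'present': normaliser = 0.6·0.0626 + 0.35·0.4411 + 0.35·0.4962; P(species A) ≈ 0.1028, P(species B) ≈ 0.4222, P(species C) ≈ 0.4750
After 'absent': normaliser = 0.4·0.1028 + 0.65·0.4222 + 0.65·0.4750; P(species A) ≈ 0.0659, P(species B) ≈ 0.4396, P(species C) ≈ 0.4945
After 'present': normaliser = 0.6·0.0659 + 0.35·0.4396 + 0.35·0.4945; P(species A) ≈ 0.1078, P(species B) ≈ 0.4198, P(species C) ≈ 0.4723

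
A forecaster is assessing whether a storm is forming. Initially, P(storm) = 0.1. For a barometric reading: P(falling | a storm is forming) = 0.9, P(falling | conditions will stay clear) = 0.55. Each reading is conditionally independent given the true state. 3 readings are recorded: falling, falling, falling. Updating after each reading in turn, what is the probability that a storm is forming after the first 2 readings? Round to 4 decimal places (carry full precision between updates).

After 'falling': P(storm) = 0.9·0.1000 / (0.9·0.1000 + 0.55·0.9000) ≈ 0.1538
After 'falling': P(storm) = 0.9·0.1538 / (0.9·0.1538 + 0.55·0.8462) ≈ 0.2293

0.2293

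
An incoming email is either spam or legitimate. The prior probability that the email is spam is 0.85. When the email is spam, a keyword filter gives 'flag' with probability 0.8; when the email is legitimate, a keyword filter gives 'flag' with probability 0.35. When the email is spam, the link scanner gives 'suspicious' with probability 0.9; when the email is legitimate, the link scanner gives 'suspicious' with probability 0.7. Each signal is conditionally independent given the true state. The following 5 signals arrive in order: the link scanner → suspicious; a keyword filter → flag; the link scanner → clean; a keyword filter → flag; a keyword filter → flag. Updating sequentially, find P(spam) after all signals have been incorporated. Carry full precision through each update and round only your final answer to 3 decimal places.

Each posterior becomes the prior for the next update.
After the link scanner='suspicious': P(spam) = 0.9·0.8500 / (0.9·0.8500 + 0.7·0.1500) ≈ 0.8793
After a keyword filter='flag': P(spam) = 0.8·0.8793 / (0.8·0.8793 + 0.35·0.1207) ≈ 0.9434
After the link scanner='clean': P(spam) = 0.1·0.9434 / (0.1·0.9434 + 0.3·0.0566) ≈ 0.8474
After a keyword filter='flag': P(spam) = 0.8·0.8474 / (0.8·0.8474 + 0.35·0.1526) ≈ 0.9269
After a keyword filter='flag': P(spam) = 0.8·0.9269 / (0.8·0.9269 + 0.35·0.0731) ≈ 0.9667

0.967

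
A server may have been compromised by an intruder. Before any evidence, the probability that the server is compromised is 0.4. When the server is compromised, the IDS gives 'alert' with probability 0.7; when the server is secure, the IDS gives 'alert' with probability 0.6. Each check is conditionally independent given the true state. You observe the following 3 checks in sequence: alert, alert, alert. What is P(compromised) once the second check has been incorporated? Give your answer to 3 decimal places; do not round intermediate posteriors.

Each posterior becomes the prior for the next update.
After 'alert': P(compromised) = 0.7·0.4000 / (0.7·0.4000 + 0.6·0.6000) ≈ 0.4375
After 'alert': P(compromised) = 0.7·0.4375 / (0.7·0.4375 + 0.6·0.5625) ≈ 0.4757

0.476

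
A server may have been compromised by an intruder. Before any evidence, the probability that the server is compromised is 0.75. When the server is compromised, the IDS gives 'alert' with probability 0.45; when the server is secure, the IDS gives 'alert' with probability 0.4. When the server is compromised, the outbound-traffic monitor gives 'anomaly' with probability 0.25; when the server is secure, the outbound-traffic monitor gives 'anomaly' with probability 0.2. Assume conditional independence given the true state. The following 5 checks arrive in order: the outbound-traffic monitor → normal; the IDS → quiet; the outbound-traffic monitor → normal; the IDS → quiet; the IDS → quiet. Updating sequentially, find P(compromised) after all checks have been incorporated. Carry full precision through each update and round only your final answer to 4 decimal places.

After the outbound-traffic monitor='normal': P(compromised) = 0.75·0.7500 / (0.75·0.7500 + 0.8·0.2500) ≈ 0.7377
After the IDS='quiet': P(compromised) = 0.55·0.7377 / (0.55·0.7377 + 0.6·0.2623) ≈ 0.7205
After the outbound-traffic monitor='normal': P(compromised) = 0.75·0.7205 / (0.75·0.7205 + 0.8·0.2795) ≈ 0.7073
After the IDS='quiet': P(compromised) = 0.55·0.7073 / (0.55·0.7073 + 0.6·0.2927) ≈ 0.6890
After the IDS='quiet': P(compromised) = 0.55·0.6890 / (0.55·0.6890 + 0.6·0.3110) ≈ 0.6701

0.6701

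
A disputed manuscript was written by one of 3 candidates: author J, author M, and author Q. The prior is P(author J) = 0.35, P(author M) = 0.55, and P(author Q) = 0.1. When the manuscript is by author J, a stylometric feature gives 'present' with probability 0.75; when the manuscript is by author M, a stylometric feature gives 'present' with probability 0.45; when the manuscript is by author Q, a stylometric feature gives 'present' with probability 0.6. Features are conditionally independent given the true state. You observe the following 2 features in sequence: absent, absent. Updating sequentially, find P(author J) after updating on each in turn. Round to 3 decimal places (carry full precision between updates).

0.107

After 'absent': normaliser = 0.25·0.3500 + 0.55·0.5500 + 0.4·0.1000; P(author J) ≈ 0.2035, P(author M) ≈ 0.7035, P(author Q) ≈ 0.0930
After 'absent': normaliser = 0.25·0.2035 + 0.55·0.7035 + 0.4·0.0930; P(author J) ≈ 0.1071, P(author M) ≈ 0.8146, P(author Q) ≈ 0.0783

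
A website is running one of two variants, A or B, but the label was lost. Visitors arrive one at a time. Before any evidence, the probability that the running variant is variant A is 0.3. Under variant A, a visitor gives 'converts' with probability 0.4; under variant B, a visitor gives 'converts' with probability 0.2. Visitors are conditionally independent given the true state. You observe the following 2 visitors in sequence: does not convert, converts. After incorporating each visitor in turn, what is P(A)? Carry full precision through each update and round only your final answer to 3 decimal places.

0.391

Each posterior becomes the prior for the next update.
After 'does not convert': P(A) = 0.6·0.3000 / (0.6·0.3000 + 0.8·0.7000) ≈ 0.2432
After 'converts': P(A) = 0.4·0.2432 / (0.4·0.2432 + 0.2·0.7568) ≈ 0.3913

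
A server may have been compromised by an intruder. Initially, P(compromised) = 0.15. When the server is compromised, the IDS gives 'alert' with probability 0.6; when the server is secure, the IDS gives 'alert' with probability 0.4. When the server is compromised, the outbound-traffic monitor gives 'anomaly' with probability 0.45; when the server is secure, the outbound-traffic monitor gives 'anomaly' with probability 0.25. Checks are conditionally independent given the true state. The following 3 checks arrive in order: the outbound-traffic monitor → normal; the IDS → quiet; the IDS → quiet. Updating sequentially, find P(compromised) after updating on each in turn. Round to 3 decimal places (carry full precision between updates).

0.054

Apply Bayes' rule sequentially, carrying P(compromised) forward.
After the outbound-traffic monitor='normal': P(compromised) = 0.55·0.1500 / (0.55·0.1500 + 0.75·0.8500) ≈ 0.1146
After the IDS='quiet': P(compromised) = 0.4·0.1146 / (0.4·0.1146 + 0.6·0.8854) ≈ 0.0794
After the IDS='quiet': P(compromised) = 0.4·0.0794 / (0.4·0.0794 + 0.6·0.9206) ≈ 0.0544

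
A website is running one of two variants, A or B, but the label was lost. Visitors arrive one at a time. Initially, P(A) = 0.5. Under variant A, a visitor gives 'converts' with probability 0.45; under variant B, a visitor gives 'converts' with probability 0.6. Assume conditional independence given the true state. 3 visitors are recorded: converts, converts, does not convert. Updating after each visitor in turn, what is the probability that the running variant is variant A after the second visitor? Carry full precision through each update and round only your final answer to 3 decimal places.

After 'converts': P(A) = 0.45·0.5000 / (0.45·0.5000 + 0.6·0.5000) ≈ 0.4286
After 'converts': P(A) = 0.45·0.4286 / (0.45·0.4286 + 0.6·0.5714) ≈ 0.3600

0.360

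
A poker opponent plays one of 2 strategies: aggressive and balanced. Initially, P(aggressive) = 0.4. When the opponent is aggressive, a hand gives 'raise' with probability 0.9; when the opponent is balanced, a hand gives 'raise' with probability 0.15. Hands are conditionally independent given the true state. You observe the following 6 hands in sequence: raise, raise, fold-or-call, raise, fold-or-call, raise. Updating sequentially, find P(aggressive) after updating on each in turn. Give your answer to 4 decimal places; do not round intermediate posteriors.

0.9228

After 'raise': P(aggressive) = 0.9·0.4000 / (0.9·0.4000 + 0.15·0.6000) ≈ 0.8000
After 'raise': P(aggressive) = 0.9·0.8000 / (0.9·0.8000 + 0.15·0.2000) ≈ 0.9600
After 'fold-or-call': P(aggressive) = 0.1·0.9600 / (0.1·0.9600 + 0.85·0.0400) ≈ 0.7385
After 'raise': P(aggressive) = 0.9·0.7385 / (0.9·0.7385 + 0.15·0.2615) ≈ 0.9443
After 'fold-or-call': P(aggressive) = 0.1·0.9443 / (0.1·0.9443 + 0.85·0.0557) ≈ 0.6659
After 'raise': P(aggressive) = 0.9·0.6659 / (0.9·0.6659 + 0.15·0.3341) ≈ 0.9228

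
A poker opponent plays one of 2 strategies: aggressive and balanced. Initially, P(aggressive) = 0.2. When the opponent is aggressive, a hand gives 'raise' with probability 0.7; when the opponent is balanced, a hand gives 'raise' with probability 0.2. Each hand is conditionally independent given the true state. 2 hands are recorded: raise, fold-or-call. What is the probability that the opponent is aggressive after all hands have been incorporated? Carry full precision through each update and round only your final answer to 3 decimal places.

0.247

After 'raise': P(aggressive) = 0.7·0.2000 / (0.7·0.2000 + 0.2·0.8000) ≈ 0.4667
After 'fold-or-call': P(aggressive) = 0.3·0.4667 / (0.3·0.4667 + 0.8·0.5333) ≈ 0.2471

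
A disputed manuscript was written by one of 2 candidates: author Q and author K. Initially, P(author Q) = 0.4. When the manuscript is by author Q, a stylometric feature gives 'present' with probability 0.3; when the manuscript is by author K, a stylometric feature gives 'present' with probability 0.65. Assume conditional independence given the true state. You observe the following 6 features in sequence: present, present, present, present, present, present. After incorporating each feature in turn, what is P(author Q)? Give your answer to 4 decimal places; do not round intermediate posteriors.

0.0064

After 'present': P(author Q) = 0.3·0.4000 / (0.3·0.4000 + 0.65·0.6000) ≈ 0.2353
After 'present': P(author Q) = 0.3·0.2353 / (0.3·0.2353 + 0.65·0.7647) ≈ 0.1244
After 'present': P(author Q) = 0.3·0.1244 / (0.3·0.1244 + 0.65·0.8756) ≈ 0.0615
After 'present': P(author Q) = 0.3·0.0615 / (0.3·0.0615 + 0.65·0.9385) ≈ 0.0294
After 'present': P(author Q) = 0.3·0.0294 / (0.3·0.0294 + 0.65·0.9706) ≈ 0.0138
After 'present': P(author Q) = 0.3·0.0138 / (0.3·0.0138 + 0.65·0.9862) ≈ 0.0064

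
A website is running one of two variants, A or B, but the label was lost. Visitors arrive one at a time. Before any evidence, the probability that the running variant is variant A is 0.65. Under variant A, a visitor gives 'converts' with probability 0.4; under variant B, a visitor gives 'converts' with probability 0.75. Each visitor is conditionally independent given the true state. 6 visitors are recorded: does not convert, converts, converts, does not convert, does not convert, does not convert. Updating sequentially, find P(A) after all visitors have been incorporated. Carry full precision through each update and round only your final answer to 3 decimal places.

0.946

After 'does not convert': P(A) = 0.6·0.6500 / (0.6·0.6500 + 0.25·0.3500) ≈ 0.8168
After 'converts': P(A) = 0.4·0.8168 / (0.4·0.8168 + 0.75·0.1832) ≈ 0.7039
After 'converts': P(A) = 0.4·0.7039 / (0.4·0.7039 + 0.75·0.2961) ≈ 0.5590
After 'does not convert': P(A) = 0.6·0.5590 / (0.6·0.5590 + 0.25·0.4410) ≈ 0.7526
After 'does not convert': P(A) = 0.6·0.7526 / (0.6·0.7526 + 0.25·0.2474) ≈ 0.8796
After 'does not convert': P(A) = 0.6·0.8796 / (0.6·0.8796 + 0.25·0.1204) ≈ 0.9460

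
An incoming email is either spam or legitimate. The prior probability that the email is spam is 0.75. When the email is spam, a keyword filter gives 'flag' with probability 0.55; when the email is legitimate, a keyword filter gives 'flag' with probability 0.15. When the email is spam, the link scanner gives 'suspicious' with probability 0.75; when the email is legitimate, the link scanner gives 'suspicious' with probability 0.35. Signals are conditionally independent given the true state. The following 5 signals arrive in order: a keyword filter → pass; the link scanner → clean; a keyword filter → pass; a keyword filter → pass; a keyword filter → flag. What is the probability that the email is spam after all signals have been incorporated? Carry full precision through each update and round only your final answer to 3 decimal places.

0.386

After a keyword filter='pass': P(spam) = 0.45·0.7500 / (0.45·0.7500 + 0.85·0.2500) ≈ 0.6136
After the link scanner='clean': P(spam) = 0.25·0.6136 / (0.25·0.6136 + 0.65·0.3864) ≈ 0.3792
After a keyword filter='pass': P(spam) = 0.45·0.3792 / (0.45·0.3792 + 0.85·0.6208) ≈ 0.2444
After a keyword filter='pass': P(spam) = 0.45·0.2444 / (0.45·0.2444 + 0.85·0.7556) ≈ 0.1462
After a keyword filter='flag': P(spam) = 0.55·0.1462 / (0.55·0.1462 + 0.15·0.8538) ≈ 0.3857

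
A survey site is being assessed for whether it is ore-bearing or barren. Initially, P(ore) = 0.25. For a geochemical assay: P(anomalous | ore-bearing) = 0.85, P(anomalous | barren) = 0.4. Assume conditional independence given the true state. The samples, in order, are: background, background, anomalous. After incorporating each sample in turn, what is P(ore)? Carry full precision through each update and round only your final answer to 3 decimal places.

After 'background': P(ore) = 0.15·0.2500 / (0.15·0.2500 + 0.6·0.7500) ≈ 0.0769
After 'background': P(ore) = 0.15·0.0769 / (0.15·0.0769 + 0.6·0.9231) ≈ 0.0204
After 'anomalous': P(ore) = 0.85·0.0204 / (0.85·0.0204 + 0.4·0.9796) ≈ 0.0424

0.042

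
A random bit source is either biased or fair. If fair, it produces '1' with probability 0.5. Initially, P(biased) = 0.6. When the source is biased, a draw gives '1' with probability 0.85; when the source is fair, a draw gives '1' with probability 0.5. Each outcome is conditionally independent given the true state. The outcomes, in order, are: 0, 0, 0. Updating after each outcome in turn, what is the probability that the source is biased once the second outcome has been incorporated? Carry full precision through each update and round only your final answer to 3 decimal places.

Apply Bayes' rule sequentially, carrying P(biased) forward.
After '0': P(biased) = 0.15·0.6000 / (0.15·0.6000 + 0.5·0.4000) ≈ 0.3103
After '0': P(biased) = 0.15·0.3103 / (0.15·0.3103 + 0.5·0.6897) ≈ 0.1189

0.119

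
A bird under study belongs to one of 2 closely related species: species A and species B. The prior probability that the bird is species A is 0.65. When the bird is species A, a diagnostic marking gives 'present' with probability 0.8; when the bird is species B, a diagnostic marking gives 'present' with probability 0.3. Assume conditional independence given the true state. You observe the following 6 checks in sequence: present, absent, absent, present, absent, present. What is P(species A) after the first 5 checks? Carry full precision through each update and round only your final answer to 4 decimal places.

After 'present': P(species A) = 0.8·0.6500 / (0.8·0.6500 + 0.3·0.3500) ≈ 0.8320
After 'absent': P(species A) = 0.2·0.8320 / (0.2·0.8320 + 0.7·0.1680) ≈ 0.5859
After 'absent': P(species A) = 0.2·0.5859 / (0.2·0.5859 + 0.7·0.4141) ≈ 0.2879
After 'present': P(species A) = 0.8·0.2879 / (0.8·0.2879 + 0.3·0.7121) ≈ 0.5188
After 'absent': P(species A) = 0.2·0.5188 / (0.2·0.5188 + 0.7·0.4812) ≈ 0.2355

0.2355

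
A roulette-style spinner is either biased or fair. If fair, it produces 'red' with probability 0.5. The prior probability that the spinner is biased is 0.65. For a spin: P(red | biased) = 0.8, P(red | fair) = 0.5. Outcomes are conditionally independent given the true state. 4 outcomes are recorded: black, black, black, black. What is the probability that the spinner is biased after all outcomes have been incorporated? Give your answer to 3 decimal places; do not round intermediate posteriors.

0.045

After 'black': P(biased) = 0.2·0.6500 / (0.2·0.6500 + 0.5·0.3500) ≈ 0.4262
After 'black': P(biased) = 0.2·0.4262 / (0.2·0.4262 + 0.5·0.5738) ≈ 0.2291
After 'black': P(biased) = 0.2·0.2291 / (0.2·0.2291 + 0.5·0.7709) ≈ 0.1062
After 'black': P(biased) = 0.2·0.1062 / (0.2·0.1062 + 0.5·0.8938) ≈ 0.0454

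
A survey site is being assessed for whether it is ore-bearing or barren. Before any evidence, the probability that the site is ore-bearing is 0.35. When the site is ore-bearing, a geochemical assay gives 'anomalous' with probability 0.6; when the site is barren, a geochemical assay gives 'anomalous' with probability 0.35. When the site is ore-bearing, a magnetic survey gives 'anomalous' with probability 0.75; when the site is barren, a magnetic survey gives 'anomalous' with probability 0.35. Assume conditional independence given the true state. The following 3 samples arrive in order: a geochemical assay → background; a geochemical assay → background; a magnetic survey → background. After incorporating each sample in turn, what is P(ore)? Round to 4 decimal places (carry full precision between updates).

0.0727

After a geochemical assay='background': P(ore) = 0.4·0.3500 / (0.4·0.3500 + 0.65·0.6500) ≈ 0.2489
After a geochemical assay='background': P(ore) = 0.4·0.2489 / (0.4·0.2489 + 0.65·0.7511) ≈ 0.1694
After a magnetic survey='background': P(ore) = 0.25·0.1694 / (0.25·0.1694 + 0.65·0.8306) ≈ 0.0727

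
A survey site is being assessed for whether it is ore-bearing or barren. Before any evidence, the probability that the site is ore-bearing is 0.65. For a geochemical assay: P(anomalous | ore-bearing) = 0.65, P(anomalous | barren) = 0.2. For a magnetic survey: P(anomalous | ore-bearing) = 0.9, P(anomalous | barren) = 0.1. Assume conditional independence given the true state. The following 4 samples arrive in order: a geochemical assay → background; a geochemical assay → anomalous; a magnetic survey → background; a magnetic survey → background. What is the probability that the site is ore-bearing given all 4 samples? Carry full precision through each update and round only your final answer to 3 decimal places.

0.032

After a geochemical assay='background': P(ore) = 0.35·0.6500 / (0.35·0.6500 + 0.8·0.3500) ≈ 0.4483
After a geochemical assay='anomalous': P(ore) = 0.65·0.4483 / (0.65·0.4483 + 0.2·0.5517) ≈ 0.7253
After a magnetic survey='background': P(ore) = 0.1·0.7253 / (0.1·0.7253 + 0.9·0.2747) ≈ 0.2268
After a magnetic survey='background': P(ore) = 0.1·0.2268 / (0.1·0.2268 + 0.9·0.7732) ≈ 0.0316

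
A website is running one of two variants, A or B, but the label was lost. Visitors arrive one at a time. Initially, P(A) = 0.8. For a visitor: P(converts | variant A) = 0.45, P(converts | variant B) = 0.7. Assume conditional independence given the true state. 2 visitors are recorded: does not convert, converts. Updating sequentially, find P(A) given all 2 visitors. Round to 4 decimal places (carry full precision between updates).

After 'does not convert': P(A) = 0.55·0.8000 / (0.55·0.8000 + 0.3·0.2000) ≈ 0.8800
After 'converts': P(A) = 0.45·0.8800 / (0.45·0.8800 + 0.7·0.1200) ≈ 0.8250

0.8250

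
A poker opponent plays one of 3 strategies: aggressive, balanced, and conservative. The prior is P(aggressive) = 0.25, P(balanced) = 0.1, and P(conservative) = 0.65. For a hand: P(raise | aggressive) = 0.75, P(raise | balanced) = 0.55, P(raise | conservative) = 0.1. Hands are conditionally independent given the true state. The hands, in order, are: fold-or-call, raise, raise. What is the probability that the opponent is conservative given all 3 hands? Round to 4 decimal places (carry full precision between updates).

0.1071

Each posterior becomes the prior for the next update.
After 'fold-or-call': normaliser = 0.25·0.2500 + 0.45·0.1000 + 0.9·0.6500; P(aggressive) ≈ 0.0903, P(balanced) ≈ 0.0650, P(conservative) ≈ 0.8448
After 'raise': normaliser = 0.75·0.0903 + 0.55·0.0650 + 0.1·0.8448; P(aggressive) ≈ 0.3602, P(balanced) ≈ 0.1902, P(conservative) ≈ 0.4496
After 'raise': normaliser = 0.75·0.3602 + 0.55·0.1902 + 0.1·0.4496; P(aggressive) ≈ 0.6437, P(balanced) ≈ 0.2492, P(conservative) ≈ 0.1071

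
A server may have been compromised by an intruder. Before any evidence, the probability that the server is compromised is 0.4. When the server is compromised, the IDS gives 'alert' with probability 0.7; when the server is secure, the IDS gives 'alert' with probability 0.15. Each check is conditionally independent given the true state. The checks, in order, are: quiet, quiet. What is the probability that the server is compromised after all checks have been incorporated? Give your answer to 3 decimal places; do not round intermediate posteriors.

0.077

After 'quiet': P(compromised) = 0.3·0.4000 / (0.3·0.4000 + 0.85·0.6000) ≈ 0.1905
After 'quiet': P(compromised) = 0.3·0.1905 / (0.3·0.1905 + 0.85·0.8095) ≈ 0.0767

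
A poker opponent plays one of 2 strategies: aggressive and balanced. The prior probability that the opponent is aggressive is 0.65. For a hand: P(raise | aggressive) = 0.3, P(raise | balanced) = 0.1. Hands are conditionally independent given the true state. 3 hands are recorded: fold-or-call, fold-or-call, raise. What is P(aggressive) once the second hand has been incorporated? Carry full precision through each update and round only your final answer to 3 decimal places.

0.529

Each posterior becomes the prior for the next update.
After 'fold-or-call': P(aggressive) = 0.7·0.6500 / (0.7·0.6500 + 0.9·0.3500) ≈ 0.5909
After 'fold-or-call': P(aggressive) = 0.7·0.5909 / (0.7·0.5909 + 0.9·0.4091) ≈ 0.5291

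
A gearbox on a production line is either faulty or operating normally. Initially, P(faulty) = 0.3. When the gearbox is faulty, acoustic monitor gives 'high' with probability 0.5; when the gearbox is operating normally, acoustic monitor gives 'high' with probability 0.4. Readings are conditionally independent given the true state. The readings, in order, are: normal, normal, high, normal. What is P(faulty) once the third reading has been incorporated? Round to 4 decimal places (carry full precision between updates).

0.2711

Each posterior becomes the prior for the next update.
After 'normal': P(faulty) = 0.5·0.3000 / (0.5·0.3000 + 0.6·0.7000) ≈ 0.2632
After 'normal': P(faulty) = 0.5·0.2632 / (0.5·0.2632 + 0.6·0.7368) ≈ 0.2294
After 'high': P(faulty) = 0.5·0.2294 / (0.5·0.2294 + 0.4·0.7706) ≈ 0.2711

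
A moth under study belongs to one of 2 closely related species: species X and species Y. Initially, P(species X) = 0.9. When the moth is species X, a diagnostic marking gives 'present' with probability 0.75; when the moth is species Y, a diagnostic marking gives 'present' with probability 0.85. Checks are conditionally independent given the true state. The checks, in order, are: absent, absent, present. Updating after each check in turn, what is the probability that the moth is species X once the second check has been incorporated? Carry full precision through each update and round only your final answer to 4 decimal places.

After 'absent': P(species X) = 0.25·0.9000 / (0.25·0.9000 + 0.15·0.1000) ≈ 0.9375
After 'absent': P(species X) = 0.25·0.9375 / (0.25·0.9375 + 0.15·0.0625) ≈ 0.9615

0.9615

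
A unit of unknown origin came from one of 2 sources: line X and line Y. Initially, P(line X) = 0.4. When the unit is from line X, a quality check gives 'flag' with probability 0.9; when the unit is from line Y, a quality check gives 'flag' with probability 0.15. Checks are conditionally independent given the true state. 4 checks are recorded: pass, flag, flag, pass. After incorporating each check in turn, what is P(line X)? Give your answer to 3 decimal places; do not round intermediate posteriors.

0.249

Apply Bayes' rule sequentially, carrying P(line X) forward.
After 'pass': P(line X) = 0.1·0.4000 / (0.1·0.4000 + 0.85·0.6000) ≈ 0.0727
After 'flag': P(line X) = 0.9·0.0727 / (0.9·0.0727 + 0.15·0.9273) ≈ 0.3200
After 'flag': P(line X) = 0.9·0.3200 / (0.9·0.3200 + 0.15·0.6800) ≈ 0.7385
After 'pass': P(line X) = 0.1·0.7385 / (0.1·0.7385 + 0.85·0.2615) ≈ 0.2494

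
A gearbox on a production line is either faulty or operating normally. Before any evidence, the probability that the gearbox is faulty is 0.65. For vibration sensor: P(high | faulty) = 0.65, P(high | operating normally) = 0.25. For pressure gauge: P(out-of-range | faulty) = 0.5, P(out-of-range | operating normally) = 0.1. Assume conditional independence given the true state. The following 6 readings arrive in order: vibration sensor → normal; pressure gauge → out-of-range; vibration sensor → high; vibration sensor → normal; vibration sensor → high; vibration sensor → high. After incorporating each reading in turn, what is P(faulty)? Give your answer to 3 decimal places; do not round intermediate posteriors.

Each posterior becomes the prior for the next update.
After vibration sensor='normal': P(faulty) = 0.35·0.6500 / (0.35·0.6500 + 0.75·0.3500) ≈ 0.4643
After pressure gauge='out-of-range': P(faulty) = 0.5·0.4643 / (0.5·0.4643 + 0.1·0.5357) ≈ 0.8125
After vibration sensor='high': P(faulty) = 0.65·0.8125 / (0.65·0.8125 + 0.25·0.1875) ≈ 0.9185
After vibration sensor='normal': P(faulty) = 0.35·0.9185 / (0.35·0.9185 + 0.75·0.0815) ≈ 0.8402
After vibration sensor='high': P(faulty) = 0.65·0.8402 / (0.65·0.8402 + 0.25·0.1598) ≈ 0.9318
After vibration sensor='high': P(faulty) = 0.65·0.9318 / (0.65·0.9318 + 0.25·0.0682) ≈ 0.9726

0.973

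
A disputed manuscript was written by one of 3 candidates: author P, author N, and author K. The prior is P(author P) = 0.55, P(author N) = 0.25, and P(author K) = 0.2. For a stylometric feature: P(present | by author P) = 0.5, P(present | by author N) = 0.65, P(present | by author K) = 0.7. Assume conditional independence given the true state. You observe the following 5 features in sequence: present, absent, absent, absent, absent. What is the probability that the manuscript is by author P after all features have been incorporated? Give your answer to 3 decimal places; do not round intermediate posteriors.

0.828

After 'present': normaliser = 0.5·0.5500 + 0.65·0.2500 + 0.7·0.2000; P(author P) ≈ 0.4762, P(author N) ≈ 0.2814, P(author K) ≈ 0.2424
After 'absent': normaliser = 0.5·0.4762 + 0.35·0.2814 + 0.3·0.2424; P(author P) ≈ 0.5817, P(author N) ≈ 0.2406, P(author K) ≈ 0.1777
After 'absent': normaliser = 0.5·0.5817 + 0.35·0.2406 + 0.3·0.1777; P(author P) ≈ 0.6790, P(author N) ≈ 0.1966, P(author K) ≈ 0.1244
After 'absent': normaliser = 0.5·0.6790 + 0.35·0.1966 + 0.3·0.1244; P(author P) ≈ 0.7618, P(author N) ≈ 0.1544, P(author K) ≈ 0.0838
After 'absent': normaliser = 0.5·0.7618 + 0.35·0.1544 + 0.3·0.0838; P(author P) ≈ 0.8279, P(author N) ≈ 0.1175, P(author K) ≈ 0.0546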